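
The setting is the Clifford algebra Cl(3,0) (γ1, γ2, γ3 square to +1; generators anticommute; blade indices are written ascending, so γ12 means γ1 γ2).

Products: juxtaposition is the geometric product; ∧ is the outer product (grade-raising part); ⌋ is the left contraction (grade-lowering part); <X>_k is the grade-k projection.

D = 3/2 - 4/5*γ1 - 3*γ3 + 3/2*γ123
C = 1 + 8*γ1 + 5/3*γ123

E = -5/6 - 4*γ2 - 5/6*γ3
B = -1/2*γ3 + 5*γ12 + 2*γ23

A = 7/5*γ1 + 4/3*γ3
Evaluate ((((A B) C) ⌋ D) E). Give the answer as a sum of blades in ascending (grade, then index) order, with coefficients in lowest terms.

step 1: -2/3 + 13/3*γ2 - 7/10*γ13 + 142/15*γ123
step 2: -148/9 - 16/3*γ1 + 19/6*γ2 + 28/5*γ3 - 104/3*γ12 - 713/90*γ13 + 1136/15*γ23 + 376/45*γ123
step 3: -746/15 - 904/9*γ1 - 713/60*γ2 + 304/3*γ3 + 42/5*γ12 - 19/4*γ13 - 8*γ23 - 74/3*γ123
step 4: 68/15 + 58387/1080*γ1 + 77581/360*γ2 - 75*γ3 + 1246/3*γ12 - 2377/216*γ13 + 30377/72*γ23 - 49/9*γ123
Answer: 68/15 + 58387/1080*γ1 + 77581/360*γ2 - 75*γ3 + 1246/3*γ12 - 2377/216*γ13 + 30377/72*γ23 - 49/9*γ123


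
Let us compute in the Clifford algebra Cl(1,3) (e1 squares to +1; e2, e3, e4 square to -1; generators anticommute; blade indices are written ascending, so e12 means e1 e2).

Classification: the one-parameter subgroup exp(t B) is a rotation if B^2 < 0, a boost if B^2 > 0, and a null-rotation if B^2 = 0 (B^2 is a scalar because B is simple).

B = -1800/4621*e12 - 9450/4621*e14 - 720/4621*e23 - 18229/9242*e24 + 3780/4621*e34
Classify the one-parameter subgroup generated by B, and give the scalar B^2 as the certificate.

B^2 term by term: the squares give (-1800/4621)^2*(e12)^2 + (-9450/4621)^2*(e14)^2 + (-720/4621)^2*(e23)^2 + (-18229/9242)^2*(e24)^2 + (3780/4621)^2*(e34)^2 = 3240000/21353641*(+1) + 89302500/21353641*(+1) + 518400/21353641*(-1) + 332296441/85414564*(-1) + 14288400/21353641*(-1) = -1/4 (each basis 2-blade squares to minus the product of its generators' squares); cross terms between blades sharing an index anticommute and cancel; the commuting (index-disjoint) pairs give grade-4 terms 2*c*c'*(blade product), which cancel blade by blade — e1234: -13608000/21353641 + 13608000/21353641 = 0 — confirming B is simple. So B^2 = -1/4.
Answer: rotation, certificate B^2 = -1/4. The scalar -1/4 is the complete invariant here: its sign names the subgroup type.


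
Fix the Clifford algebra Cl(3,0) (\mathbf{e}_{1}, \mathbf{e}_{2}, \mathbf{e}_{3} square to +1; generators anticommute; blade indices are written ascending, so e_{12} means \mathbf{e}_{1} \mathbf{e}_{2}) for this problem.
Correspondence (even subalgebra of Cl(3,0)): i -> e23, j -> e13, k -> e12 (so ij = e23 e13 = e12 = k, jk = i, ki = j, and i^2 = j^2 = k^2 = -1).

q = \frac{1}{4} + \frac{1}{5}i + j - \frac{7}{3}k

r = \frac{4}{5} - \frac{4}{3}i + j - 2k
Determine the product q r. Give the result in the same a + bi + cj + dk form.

In blades: q = \frac{1}{4} - \frac{7}{3} e_{12} + e_{13} + \frac{1}{5} e_{23}, r = \frac{4}{5} - 2 e_{12} + e_{13} - \frac{4}{3} e_{23}.
Distribute q over r term by term (generator squares from the signature, products reordered to ascending indices): (\frac{1}{4})*r = \frac{1}{5} - \frac{1}{2} e_{12} + \frac{1}{4} e_{13} - \frac{1}{3} e_{23}; (-\frac{7}{3} e_{12})*r = -\frac{14}{3} - \frac{28}{15} e_{12} + \frac{28}{9} e_{13} + \frac{7}{3} e_{23}; (e_{13})*r = -1 + \frac{4}{3} e_{12} + \frac{4}{5} e_{13} - 2 e_{23}; (\frac{1}{5} e_{23})*r = \frac{4}{15} + \frac{1}{5} e_{12} + \frac{2}{5} e_{13} + \frac{4}{25} e_{23}.
Sum: -\frac{26}{5} - \frac{5}{6} e_{12} + \frac{821}{180} e_{13} + \frac{4}{25} e_{23}; translating back through the correspondence:
Answer: -\frac{26}{5} + \frac{4}{25}i + \frac{821}{180}j - \frac{5}{6}k


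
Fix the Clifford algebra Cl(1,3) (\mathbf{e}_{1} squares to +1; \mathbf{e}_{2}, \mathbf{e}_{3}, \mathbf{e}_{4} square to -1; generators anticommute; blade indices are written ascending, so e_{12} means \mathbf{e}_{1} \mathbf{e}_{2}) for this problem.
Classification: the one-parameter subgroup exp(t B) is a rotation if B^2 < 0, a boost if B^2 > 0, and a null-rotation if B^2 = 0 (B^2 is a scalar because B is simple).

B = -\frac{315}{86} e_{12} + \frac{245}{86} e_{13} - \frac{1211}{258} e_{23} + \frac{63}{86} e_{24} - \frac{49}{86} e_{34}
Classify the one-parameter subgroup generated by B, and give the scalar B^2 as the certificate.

B^2 term by term: the squares give (-\frac{315}{86})^2*(e_{12})^2 + (\frac{245}{86})^2*(e_{13})^2 + (-\frac{1211}{258})^2*(e_{23})^2 + (\frac{63}{86})^2*(e_{24})^2 + (-\frac{49}{86})^2*(e_{34})^2 = \frac{99225}{7396}*(+1) + \frac{60025}{7396}*(+1) + \frac{1466521}{66564}*(-1) + \frac{3969}{7396}*(-1) + \frac{2401}{7396}*(-1) = -\frac{49}{36} (each basis 2-blade squares to minus the product of its generators' squares); cross terms between blades sharing an index anticommute and cancel; the commuting (index-disjoint) pairs give grade-4 terms 2*c*c'*(blade product), which cancel blade by blade — e_{1234}: \frac{15435}{3698} - \frac{15435}{3698} = 0 — confirming B is simple. So B^2 = -\frac{49}{36}.
Answer: rotation, certificate B^2 = -\frac{49}{36}. No conjugation can change B^2 = -\frac{49}{36}; the sign gives the class.


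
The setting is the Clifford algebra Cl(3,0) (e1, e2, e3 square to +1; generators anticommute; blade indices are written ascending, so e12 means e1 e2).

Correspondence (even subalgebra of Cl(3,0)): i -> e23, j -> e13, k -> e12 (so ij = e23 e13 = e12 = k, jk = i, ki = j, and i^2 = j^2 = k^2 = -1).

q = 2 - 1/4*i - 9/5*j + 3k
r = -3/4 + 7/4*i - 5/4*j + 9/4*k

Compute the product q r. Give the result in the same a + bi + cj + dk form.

In blades: q = 2 + 3*e12 - 9/5*e13 - 1/4*e23, r = -3/4 + 9/4*e12 - 5/4*e13 + 7/4*e23.
Distribute q over r term by term (generator squares from the signature, products reordered to ascending indices): (2)*r = -3/2 + 9/2*e12 - 5/2*e13 + 7/2*e23; (3*e12)*r = -27/4 - 9/4*e12 + 21/4*e13 + 15/4*e23; (-9/5*e13)*r = -9/4 + 63/20*e12 + 27/20*e13 - 81/20*e23; (-1/4*e23)*r = 7/16 + 5/16*e12 + 9/16*e13 + 3/16*e23.
Sum: -161/16 + 457/80*e12 + 373/80*e13 + 271/80*e23; translating back through the correspondence:
Answer: -161/16 + 271/80*i + 373/80*j + 457/80*k


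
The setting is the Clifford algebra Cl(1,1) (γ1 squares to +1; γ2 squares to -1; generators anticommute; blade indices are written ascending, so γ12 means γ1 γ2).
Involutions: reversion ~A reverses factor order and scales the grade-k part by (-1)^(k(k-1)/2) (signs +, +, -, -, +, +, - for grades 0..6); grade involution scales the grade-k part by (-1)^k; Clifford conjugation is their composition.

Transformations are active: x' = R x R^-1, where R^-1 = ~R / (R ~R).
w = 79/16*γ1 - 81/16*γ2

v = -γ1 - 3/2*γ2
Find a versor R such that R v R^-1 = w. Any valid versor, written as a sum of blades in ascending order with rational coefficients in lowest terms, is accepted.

The midline construction: v and w both square to -5/4, so reflecting in their sum 63/16*γ1 - 105/16*γ2 exchanges them.
Answer: 63/16*γ1 - 105/16*γ2


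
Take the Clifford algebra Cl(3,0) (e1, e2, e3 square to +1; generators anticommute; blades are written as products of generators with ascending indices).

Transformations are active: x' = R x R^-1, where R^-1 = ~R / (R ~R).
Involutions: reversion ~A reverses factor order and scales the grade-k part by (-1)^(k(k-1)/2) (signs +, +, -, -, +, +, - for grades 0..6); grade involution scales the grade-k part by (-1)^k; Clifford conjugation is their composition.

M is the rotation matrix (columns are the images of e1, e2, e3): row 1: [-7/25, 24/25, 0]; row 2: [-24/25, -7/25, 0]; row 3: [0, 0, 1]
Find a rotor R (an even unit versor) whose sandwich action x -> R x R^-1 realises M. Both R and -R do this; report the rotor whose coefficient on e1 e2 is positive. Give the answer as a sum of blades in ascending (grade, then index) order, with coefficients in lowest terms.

Method: write R = a + b12*e1 e2 + b13*e1 e3 + b23*e2 e3 with a^2 + b12^2 + b13^2 + b23^2 = 1 (so R^-1 = ~R). Expanding the columns R e_j ~R gives tr M = 4a^2 - 1 and, from the antisymmetric part, M21 - M12 = -4a*b12, M13 - M31 = 4a*b13, M32 - M23 = -4a*b23.
Here tr M = 11/25, so a^2 = (1 + tr M)/4 = 9/25 and a = ±3/5. Taking a = 3/5: M21 - M12 = -48/25, M13 - M31 = 0, M32 - M23 = 0, giving b12 = 4/5, b13 = 0, b23 = 0, i.e. R = 3/5 + 4/5*e1 e2.
Its e1 e2 coefficient is already positive.
Answer: 3/5 + 4/5*e1 e2. Why the constraint matters: R and -R act identically through the sandwich — M has trace 11/25 either way — so only the sign condition on e1 e2 picks one of the two preimages.


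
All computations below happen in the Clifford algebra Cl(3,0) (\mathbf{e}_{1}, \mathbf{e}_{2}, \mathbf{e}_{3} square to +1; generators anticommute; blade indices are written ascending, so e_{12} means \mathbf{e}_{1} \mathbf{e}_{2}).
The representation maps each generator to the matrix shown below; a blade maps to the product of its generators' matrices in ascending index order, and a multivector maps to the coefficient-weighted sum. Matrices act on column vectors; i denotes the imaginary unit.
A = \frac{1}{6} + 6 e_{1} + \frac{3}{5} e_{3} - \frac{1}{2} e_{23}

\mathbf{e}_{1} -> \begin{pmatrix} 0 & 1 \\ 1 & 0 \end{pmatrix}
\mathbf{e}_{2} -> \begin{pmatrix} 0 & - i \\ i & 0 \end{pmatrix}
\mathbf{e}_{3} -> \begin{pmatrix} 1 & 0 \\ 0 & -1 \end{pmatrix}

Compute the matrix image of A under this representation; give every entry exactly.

Bivector images (products of the table entries): rho(e_{23}) = rho(\mathbf{e}_{2})rho(\mathbf{e}_{3}) = \begin{pmatrix} 0 & i \\ i & 0 \end{pmatrix}.
M = (\frac{1}{6})*1 + (6)*rho(e_{1}) + (\frac{3}{5})*rho(e_{3}) + (-\frac{1}{2})*rho(e_{23}), summed entrywise (1 is the identity matrix):
Answer: \begin{pmatrix} \frac{23}{30} & 6 - \frac{i}{2} \\ 6 - \frac{i}{2} & - \frac{13}{30} \end{pmatrix}


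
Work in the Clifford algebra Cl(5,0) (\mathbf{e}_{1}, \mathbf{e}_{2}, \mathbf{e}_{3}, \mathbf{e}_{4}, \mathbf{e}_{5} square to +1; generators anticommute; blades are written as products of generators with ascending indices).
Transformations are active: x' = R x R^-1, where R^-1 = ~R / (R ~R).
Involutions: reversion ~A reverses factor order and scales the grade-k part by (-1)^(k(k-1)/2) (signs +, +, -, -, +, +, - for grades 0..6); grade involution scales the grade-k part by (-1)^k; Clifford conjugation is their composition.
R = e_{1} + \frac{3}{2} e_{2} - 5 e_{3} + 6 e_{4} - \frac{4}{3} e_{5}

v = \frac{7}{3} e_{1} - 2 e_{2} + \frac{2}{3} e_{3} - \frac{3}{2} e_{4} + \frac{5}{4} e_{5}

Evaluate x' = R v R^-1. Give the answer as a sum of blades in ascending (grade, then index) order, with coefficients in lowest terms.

~R = e_{1} + \frac{3}{2} e_{2} - 5 e_{3} + 6 e_{4} - \frac{4}{3} e_{5}, and R ~R = \frac{2377}{36}, so R^-1 = ~R / (\frac{2377}{36}).
R v = -\frac{44}{3} - \frac{11}{2} e_{1} e_{2} + \frac{37}{3} e_{1} e_{3} - \frac{31}{2} e_{1} e_{4} + \frac{157}{36} e_{1} e_{5} - 9 e_{2} e_{3} + \frac{39}{4} e_{2} e_{4} - \frac{19}{24} e_{2} e_{5} + \frac{7}{2} e_{3} e_{4} - \frac{193}{36} e_{3} e_{5} + \frac{11}{2} e_{4} e_{5}
Answer: -\frac{19807}{7131} e_{1} + \frac{3170}{2377} e_{2} + \frac{11086}{7131} e_{3} - \frac{5541}{4754} e_{4} - \frac{6253}{9508} e_{5}


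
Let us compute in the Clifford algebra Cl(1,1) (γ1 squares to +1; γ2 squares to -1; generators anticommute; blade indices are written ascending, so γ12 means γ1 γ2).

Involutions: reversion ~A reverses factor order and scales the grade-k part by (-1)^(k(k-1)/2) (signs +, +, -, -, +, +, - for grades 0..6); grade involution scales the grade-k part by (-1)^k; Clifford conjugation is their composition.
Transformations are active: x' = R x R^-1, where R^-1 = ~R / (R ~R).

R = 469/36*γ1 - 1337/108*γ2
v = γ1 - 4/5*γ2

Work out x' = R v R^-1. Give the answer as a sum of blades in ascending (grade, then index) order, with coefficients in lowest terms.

~R = 469/36*γ1 - 1337/108*γ2, and R ~R = 12005/729, so R^-1 = ~R / (12005/729).
R v = 1687/540 + 1057/540*γ12
Answer: 38641/9800*γ1 - 38191/9800*γ2


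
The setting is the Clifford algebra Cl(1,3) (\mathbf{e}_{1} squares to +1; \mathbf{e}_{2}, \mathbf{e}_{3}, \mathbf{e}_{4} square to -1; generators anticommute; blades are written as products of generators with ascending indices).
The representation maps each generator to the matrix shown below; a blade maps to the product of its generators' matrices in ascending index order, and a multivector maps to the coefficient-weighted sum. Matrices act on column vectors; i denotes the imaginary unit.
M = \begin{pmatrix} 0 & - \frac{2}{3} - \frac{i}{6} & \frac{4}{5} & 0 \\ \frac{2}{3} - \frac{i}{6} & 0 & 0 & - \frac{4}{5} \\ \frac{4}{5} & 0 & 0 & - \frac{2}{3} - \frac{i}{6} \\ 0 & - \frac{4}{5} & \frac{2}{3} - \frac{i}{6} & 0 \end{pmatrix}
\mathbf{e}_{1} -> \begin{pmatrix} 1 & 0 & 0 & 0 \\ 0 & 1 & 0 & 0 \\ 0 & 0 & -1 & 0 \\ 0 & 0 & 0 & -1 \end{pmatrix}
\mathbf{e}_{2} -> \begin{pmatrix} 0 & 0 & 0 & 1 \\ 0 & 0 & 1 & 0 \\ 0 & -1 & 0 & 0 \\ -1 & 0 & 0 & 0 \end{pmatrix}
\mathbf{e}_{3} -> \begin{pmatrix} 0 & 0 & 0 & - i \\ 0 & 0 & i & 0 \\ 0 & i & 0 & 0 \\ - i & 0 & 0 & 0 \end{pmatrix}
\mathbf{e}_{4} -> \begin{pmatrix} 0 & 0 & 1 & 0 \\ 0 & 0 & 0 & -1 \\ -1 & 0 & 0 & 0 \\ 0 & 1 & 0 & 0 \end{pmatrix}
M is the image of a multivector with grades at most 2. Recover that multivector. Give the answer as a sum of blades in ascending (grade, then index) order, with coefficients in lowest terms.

Method: the blade images are trace-orthogonal — tr(rho(e_A) rho(e_B)^-1) = 4 if A = B and 0 otherwise — and rho(e_A)^-1 = (e_A)^2 * rho(e_A) with (e_A)^2 = +1 or -1, so the coefficient of e_A in the preimage is (e_A)^2 * tr(M rho(e_A))/4.
Nonzero projections over blades of grade <= 2: e_{1} e_{4}: (e_{1} e_{4})^2 = +1, tr(M rho(e_{1} e_{4})) = \frac{16}{5}, coefficient \frac{4}{5}; e_{2} e_{4}: (e_{2} e_{4})^2 = -1, tr(M rho(e_{2} e_{4})) = \frac{8}{3}, coefficient -\frac{2}{3}; e_{3} e_{4}: (e_{3} e_{4})^2 = -1, tr(M rho(e_{3} e_{4})) = - \frac{2}{3}, coefficient \frac{1}{6}. Every other blade of grade <= 2 projects to 0.
Answer: \frac{4}{5} e_{1} e_{4} - \frac{2}{3} e_{2} e_{4} + \frac{1}{6} e_{3} e_{4}


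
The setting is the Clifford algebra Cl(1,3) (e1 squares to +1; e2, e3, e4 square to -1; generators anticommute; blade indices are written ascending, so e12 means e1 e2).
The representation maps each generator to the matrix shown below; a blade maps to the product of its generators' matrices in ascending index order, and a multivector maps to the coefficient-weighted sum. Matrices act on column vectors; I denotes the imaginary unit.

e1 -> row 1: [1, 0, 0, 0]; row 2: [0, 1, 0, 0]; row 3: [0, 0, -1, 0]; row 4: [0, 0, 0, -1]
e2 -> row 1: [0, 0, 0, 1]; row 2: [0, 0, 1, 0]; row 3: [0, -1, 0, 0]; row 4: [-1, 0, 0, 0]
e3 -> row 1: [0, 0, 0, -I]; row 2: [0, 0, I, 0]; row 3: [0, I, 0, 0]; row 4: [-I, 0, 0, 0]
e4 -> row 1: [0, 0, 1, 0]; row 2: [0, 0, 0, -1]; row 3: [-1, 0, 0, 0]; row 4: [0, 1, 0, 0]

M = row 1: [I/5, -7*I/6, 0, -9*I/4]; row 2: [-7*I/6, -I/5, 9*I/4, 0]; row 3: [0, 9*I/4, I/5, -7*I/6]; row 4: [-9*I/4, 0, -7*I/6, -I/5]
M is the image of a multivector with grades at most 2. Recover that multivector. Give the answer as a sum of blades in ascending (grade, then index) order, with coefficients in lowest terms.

Method: the blade images are trace-orthogonal — tr(rho(e_A) rho(e_B)^-1) = 4 if A = B and 0 otherwise — and rho(e_A)^-1 = (e_A)^2 * rho(e_A) with (e_A)^2 = +1 or -1, so the coefficient of e_A in the preimage is (e_A)^2 * tr(M rho(e_A))/4.
Nonzero projections over blades of grade <= 2: e3: (e3)^2 = -1, tr(M rho(e3)) = -9, coefficient 9/4; e23: (e23)^2 = -1, tr(M rho(e23)) = 4/5, coefficient -1/5; e34: (e34)^2 = -1, tr(M rho(e34)) = -14/3, coefficient 7/6. Every other blade of grade <= 2 projects to 0.
Answer: 9/4*e3 - 1/5*e23 + 7/6*e34


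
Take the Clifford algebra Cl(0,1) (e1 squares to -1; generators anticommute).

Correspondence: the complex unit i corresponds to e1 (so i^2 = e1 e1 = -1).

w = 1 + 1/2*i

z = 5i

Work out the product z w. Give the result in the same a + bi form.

In blades: z = 5*e1, w = 1 + 1/2*e1.
Distribute z over w term by term (generator squares from the signature, products reordered to ascending indices): (5*e1)*w = -5/2 + 5*e1.
Sum: -5/2 + 5*e1; translating back through the correspondence:
Answer: -5/2 + 5i


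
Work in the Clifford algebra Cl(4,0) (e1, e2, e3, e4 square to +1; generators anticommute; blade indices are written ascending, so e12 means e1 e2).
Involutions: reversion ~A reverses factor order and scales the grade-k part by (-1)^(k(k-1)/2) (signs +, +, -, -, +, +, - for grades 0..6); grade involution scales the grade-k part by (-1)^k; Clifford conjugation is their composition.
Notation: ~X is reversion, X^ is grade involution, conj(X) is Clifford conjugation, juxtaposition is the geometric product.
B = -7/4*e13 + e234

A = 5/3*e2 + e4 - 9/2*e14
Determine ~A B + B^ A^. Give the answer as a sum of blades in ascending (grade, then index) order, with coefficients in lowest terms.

first term: e23 - 149/24*e34 + 89/12*e123 - 7/4*e134
second term: e23 - 149/24*e34 - 89/12*e123 + 7/4*e134
Answer: 2*e23 - 149/12*e34


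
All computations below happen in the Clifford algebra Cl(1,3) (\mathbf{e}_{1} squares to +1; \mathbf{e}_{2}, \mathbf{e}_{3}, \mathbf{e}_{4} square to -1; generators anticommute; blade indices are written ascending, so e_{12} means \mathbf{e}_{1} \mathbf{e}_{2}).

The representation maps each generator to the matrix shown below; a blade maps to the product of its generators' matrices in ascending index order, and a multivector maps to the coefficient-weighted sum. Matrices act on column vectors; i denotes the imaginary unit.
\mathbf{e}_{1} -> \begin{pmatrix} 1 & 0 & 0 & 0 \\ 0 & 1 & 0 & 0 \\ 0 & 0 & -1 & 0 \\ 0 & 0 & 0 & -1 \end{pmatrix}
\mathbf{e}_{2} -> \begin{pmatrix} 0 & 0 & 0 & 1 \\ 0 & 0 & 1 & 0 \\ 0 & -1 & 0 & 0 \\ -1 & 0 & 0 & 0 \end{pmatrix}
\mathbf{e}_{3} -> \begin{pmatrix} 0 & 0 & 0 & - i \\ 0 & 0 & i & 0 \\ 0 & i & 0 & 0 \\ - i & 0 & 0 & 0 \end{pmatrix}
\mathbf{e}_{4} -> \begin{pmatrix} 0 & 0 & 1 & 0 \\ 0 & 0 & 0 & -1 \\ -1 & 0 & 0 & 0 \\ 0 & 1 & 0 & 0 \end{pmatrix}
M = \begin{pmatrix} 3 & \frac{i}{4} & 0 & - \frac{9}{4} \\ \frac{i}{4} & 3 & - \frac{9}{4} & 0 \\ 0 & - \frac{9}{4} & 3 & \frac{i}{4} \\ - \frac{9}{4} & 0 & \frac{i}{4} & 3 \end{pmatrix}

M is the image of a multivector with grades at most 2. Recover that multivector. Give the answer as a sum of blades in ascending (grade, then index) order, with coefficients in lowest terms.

Method: the blade images are trace-orthogonal — tr(rho(e_A) rho(e_B)^-1) = 4 if A = B and 0 otherwise — and rho(e_A)^-1 = (e_A)^2 * rho(e_A) with (e_A)^2 = +1 or -1, so the coefficient of e_A in the preimage is (e_A)^2 * tr(M rho(e_A))/4.
Nonzero projections over blades of grade <= 2: 1: (1)^2 = +1, tr(M 1) = 12, coefficient 3; e_{12}: (e_{12})^2 = +1, tr(M rho(e_{12})) = -9, coefficient -\frac{9}{4}; e_{34}: (e_{34})^2 = -1, tr(M rho(e_{34})) = 1, coefficient -\frac{1}{4}. Every other blade of grade <= 2 projects to 0.
Answer: 3 - \frac{9}{4} e_{12} - \frac{1}{4} e_{34}


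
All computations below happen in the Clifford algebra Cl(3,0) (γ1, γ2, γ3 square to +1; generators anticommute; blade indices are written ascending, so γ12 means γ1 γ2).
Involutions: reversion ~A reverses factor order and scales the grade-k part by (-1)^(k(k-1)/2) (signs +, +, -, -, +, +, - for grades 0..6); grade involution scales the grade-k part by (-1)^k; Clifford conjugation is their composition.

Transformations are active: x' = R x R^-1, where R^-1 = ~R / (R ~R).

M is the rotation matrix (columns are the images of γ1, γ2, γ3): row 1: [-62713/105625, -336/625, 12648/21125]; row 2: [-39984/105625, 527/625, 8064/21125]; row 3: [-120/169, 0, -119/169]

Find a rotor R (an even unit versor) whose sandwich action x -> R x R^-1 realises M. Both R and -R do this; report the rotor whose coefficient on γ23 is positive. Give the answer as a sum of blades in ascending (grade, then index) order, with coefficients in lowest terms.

Method: write R = a + b12*γ12 + b13*γ13 + b23*γ23 with a^2 + b12^2 + b13^2 + b23^2 = 1 (so R^-1 = ~R). Expanding the columns R e_j ~R gives tr M = 4a^2 - 1 and, from the antisymmetric part, M21 - M12 = -4a*b12, M13 - M31 = 4a*b13, M32 - M23 = -4a*b23.
Here tr M = -1921/4225, so a^2 = (1 + tr M)/4 = 576/4225 and a = ±24/65. Taking a = 24/65: M21 - M12 = 672/4225, M13 - M31 = 27648/21125, M32 - M23 = -8064/21125, giving b12 = -7/65, b13 = 288/325, b23 = 84/325, i.e. R = 24/65 - 7/65*γ12 + 288/325*γ13 + 84/325*γ23.
Its γ23 coefficient is already positive.
Answer: 24/65 - 7/65*γ12 + 288/325*γ13 + 84/325*γ23. Sheet selection: the two-to-one cover makes ±R indistinguishable at the matrix level (trace -1921/4225), so uniqueness comes from the required sign on γ23.


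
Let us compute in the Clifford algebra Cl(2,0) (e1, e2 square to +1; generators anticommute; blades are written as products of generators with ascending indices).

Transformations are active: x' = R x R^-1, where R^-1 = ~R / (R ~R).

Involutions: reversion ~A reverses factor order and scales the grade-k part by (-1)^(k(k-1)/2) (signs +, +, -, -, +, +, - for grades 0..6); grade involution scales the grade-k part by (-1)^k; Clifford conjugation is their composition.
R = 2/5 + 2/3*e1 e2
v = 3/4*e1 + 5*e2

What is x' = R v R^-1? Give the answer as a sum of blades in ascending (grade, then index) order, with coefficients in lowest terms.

~R = 2/5 - 2/3*e1 e2, and R ~R = 136/225, so R^-1 = ~R / (136/225).
R v = 109/30*e1 + 3/2*e2
Answer: 69/17*e1 - 205/68*e2


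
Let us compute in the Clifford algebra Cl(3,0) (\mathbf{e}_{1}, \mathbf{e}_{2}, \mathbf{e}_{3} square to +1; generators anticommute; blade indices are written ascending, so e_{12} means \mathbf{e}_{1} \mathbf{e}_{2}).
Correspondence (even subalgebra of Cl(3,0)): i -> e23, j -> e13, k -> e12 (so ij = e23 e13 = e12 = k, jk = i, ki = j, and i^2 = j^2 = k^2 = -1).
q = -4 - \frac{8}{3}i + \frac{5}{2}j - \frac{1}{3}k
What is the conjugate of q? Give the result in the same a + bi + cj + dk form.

In blades: q = -4 - \frac{1}{3} e_{12} + \frac{5}{2} e_{13} - \frac{8}{3} e_{23}.
Quaternion conjugation is reversion on the even subalgebra: the scalar is fixed and every grade-2 blade flips sign, giving -4 + \frac{1}{3} e_{12} - \frac{5}{2} e_{13} + \frac{8}{3} e_{23}; translating back:
Answer: -4 + \frac{8}{3}i - \frac{5}{2}j + \frac{1}{3}k


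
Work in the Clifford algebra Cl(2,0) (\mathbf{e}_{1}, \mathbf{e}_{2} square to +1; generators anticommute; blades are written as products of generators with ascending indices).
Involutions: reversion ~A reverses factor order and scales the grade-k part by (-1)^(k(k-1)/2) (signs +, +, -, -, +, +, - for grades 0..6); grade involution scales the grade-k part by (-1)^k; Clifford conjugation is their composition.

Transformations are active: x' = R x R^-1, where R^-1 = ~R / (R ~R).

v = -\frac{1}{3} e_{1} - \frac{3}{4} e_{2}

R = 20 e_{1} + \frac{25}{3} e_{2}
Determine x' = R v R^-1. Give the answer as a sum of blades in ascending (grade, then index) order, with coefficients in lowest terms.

~R = 20 e_{1} + \frac{25}{3} e_{2}, and R ~R = \frac{4225}{9}, so R^-1 = ~R / (\frac{4225}{9}).
R v = -\frac{155}{12} - \frac{110}{9} e_{1} e_{2}
Answer: -\frac{389}{507} e_{1} + \frac{197}{676} e_{2}


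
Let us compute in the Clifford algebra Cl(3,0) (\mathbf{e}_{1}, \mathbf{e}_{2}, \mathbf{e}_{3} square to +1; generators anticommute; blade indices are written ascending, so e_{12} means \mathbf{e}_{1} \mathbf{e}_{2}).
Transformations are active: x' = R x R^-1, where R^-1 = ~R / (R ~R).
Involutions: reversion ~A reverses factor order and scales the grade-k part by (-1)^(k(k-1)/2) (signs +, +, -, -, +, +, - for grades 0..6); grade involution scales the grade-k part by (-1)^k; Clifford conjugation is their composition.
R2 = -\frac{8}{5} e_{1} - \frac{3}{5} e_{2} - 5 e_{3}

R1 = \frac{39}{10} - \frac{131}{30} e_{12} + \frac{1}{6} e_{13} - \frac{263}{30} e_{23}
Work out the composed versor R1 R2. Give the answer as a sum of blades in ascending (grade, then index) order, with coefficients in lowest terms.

Distribute over the terms of R2 (each basis-blade product reordered to ascending indices, repeated generators contracted through their squares):
R1 (-\frac{8}{5} e_{1}) = -\frac{156}{25} e_{1} - \frac{524}{75} e_{2} + \frac{4}{15} e_{3} + \frac{1052}{75} e_{123}
R1 (-\frac{3}{5} e_{2}) = \frac{131}{50} e_{1} - \frac{117}{50} e_{2} - \frac{263}{50} e_{3} + \frac{1}{10} e_{123}
R1 (-5 e_{3}) = -\frac{5}{6} e_{1} + \frac{263}{6} e_{2} - \frac{39}{2} e_{3} + \frac{131}{6} e_{123}
Summing the partial products and collecting blades:
Answer: -\frac{334}{75} e_{1} + \frac{2588}{75} e_{2} - \frac{1837}{75} e_{3} + \frac{899}{25} e_{123}


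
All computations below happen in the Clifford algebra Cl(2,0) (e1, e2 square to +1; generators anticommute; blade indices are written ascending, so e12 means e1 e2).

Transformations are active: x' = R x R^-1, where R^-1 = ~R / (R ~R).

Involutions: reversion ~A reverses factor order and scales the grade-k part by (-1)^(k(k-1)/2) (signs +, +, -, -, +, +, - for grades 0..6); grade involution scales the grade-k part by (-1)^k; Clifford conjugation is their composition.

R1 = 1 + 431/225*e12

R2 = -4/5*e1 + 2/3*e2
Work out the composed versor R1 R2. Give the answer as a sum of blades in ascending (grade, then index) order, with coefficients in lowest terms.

Distribute over the terms of R1 (each basis-blade product reordered to ascending indices, repeated generators contracted through their squares):
(1) R2 = -4/5*e1 + 2/3*e2
(431/225*e12) R2 = 862/675*e1 + 1724/1125*e2
Summing the partial products and collecting blades:
Answer: 322/675*e1 + 2474/1125*e2


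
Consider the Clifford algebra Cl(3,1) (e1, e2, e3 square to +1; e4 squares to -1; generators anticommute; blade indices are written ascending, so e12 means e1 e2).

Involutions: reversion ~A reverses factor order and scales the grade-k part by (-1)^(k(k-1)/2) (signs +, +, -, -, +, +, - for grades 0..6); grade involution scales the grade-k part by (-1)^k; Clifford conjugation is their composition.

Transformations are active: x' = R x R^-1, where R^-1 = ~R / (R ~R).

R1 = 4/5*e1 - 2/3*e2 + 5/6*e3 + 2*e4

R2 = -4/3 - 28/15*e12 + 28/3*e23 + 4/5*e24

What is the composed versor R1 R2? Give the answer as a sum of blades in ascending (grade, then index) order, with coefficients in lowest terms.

Distribute over the terms of R1 (each basis-blade product reordered to ascending indices, repeated generators contracted through their squares):
(4/5*e1) R2 = -16/15*e1 - 112/75*e2 + 112/15*e123 + 16/25*e124
(-2/3*e2) R2 = -56/45*e1 + 8/9*e2 - 56/9*e3 - 8/15*e4
(5/6*e3) R2 = -70/9*e2 - 10/9*e3 - 14/9*e123 - 2/3*e234
(2*e4) R2 = 8/5*e2 - 8/3*e4 - 56/15*e124 + 56/3*e234
Summing the partial products and collecting blades:
Answer: -104/45*e1 - 1526/225*e2 - 22/3*e3 - 16/5*e4 + 266/45*e123 - 232/75*e124 + 18*e234


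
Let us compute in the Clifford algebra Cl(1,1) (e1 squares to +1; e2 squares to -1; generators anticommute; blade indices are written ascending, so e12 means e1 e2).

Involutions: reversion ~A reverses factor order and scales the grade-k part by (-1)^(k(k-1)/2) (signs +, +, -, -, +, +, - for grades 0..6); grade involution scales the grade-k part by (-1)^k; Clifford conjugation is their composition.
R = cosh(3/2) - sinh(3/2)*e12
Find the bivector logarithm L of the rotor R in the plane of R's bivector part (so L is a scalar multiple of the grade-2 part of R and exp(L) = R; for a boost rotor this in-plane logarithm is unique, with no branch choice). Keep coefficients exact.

The scalar part of R is cosh(3/2), giving the rapidity magnitude (cosh is even); the bivector part supplies orientation, its quotient by sinh of the rapidity is the plane, and L = rapidity * plane — unique in that plane, since flipping both signs leaves L unchanged.
Concretely: cosh(rapidity) = cosh(3/2) gives rapidity = ±3/2, and since rapidity/sinh(rapidity) is even the sign is immaterial: L = (rapidity/sinh(rapidity)) * <R>_2 = (3/(2*sinh(3/2))) * <R>_2.
Answer: -3/2*e12


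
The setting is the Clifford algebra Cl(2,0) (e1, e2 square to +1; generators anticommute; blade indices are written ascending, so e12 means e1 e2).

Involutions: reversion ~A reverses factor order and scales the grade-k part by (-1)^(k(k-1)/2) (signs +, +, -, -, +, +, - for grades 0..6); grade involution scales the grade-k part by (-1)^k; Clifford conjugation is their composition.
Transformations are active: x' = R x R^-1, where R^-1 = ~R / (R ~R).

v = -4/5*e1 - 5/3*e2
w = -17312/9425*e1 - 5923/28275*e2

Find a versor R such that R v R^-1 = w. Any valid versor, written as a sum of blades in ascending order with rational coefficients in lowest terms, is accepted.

Since q(v) = q(w) = 769/225, the sum R = v + w = -24852/9425*e1 - 53048/28275*e2 does the job whenever invertible.
Answer: -24852/9425*e1 - 53048/28275*e2


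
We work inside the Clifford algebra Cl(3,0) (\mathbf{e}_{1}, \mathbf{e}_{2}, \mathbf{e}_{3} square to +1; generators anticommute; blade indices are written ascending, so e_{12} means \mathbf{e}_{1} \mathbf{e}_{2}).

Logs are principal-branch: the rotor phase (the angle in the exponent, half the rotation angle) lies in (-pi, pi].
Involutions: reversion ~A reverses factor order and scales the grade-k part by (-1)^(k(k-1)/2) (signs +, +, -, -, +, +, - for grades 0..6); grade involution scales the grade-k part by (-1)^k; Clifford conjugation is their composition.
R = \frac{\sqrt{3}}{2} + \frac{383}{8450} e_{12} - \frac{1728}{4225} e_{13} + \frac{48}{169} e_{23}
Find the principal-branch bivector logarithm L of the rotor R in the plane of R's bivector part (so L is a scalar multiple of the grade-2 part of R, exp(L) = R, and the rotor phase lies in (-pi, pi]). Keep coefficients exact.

The scalar part of R is \frac{\sqrt{3}}{2}, which fixes the principal-branch rotor phase; the unit plane is then the bivector part divided by the sine of that phase, and L is that plane scaled by the phase.
Concretely: cos(phase) = \frac{\sqrt{3}}{2} gives phase = ±\frac{\pi}{6}, and since phase/sin(phase) is even the sign is immaterial: L = (phase/sin(phase)) * <R>_2 = (\frac{\pi}{3}) * <R>_2.
Answer: \frac{383 \pi}{25350} e_{12} - \frac{576 \pi}{4225} e_{13} + \frac{16 \pi}{169} e_{23}


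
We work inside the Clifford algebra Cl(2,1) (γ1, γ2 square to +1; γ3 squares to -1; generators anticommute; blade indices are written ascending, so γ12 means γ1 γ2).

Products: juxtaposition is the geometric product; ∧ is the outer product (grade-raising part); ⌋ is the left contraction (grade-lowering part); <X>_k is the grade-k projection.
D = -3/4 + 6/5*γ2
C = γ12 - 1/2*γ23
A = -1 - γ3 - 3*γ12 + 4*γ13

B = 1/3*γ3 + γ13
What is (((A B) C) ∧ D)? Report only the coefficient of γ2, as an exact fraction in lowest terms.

step 1: 13/3 - 7/3*γ1 - 1/3*γ3 - γ13 + 3*γ23 - γ123
step 2: -3/2 + 1/2*γ1 - 13/6*γ2 + γ3 + 29/6*γ12 - 3*γ13 - 19/6*γ23 + 5/6*γ123
step 3: 9/8 - 3/8*γ1 - 7/40*γ2 - 3/4*γ3 - 121/40*γ12 + 9/4*γ13 + 47/40*γ23 + 119/40*γ123
Answer: -7/40


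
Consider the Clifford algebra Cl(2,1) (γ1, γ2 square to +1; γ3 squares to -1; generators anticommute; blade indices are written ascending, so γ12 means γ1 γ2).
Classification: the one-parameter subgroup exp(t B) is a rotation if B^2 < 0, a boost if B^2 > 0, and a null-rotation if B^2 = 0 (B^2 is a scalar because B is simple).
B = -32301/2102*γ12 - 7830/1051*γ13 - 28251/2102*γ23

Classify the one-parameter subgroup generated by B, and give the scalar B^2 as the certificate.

B^2 term by term: the squares give (-32301/2102)^2*(γ12)^2 + (-7830/1051)^2*(γ13)^2 + (-28251/2102)^2*(γ23)^2 = 1043354601/4418404*(-1) + 61308900/1104601*(+1) + 798119001/4418404*(+1) = 0 (each basis 2-blade squares to minus the product of its generators' squares); cross terms between blades sharing an index anticommute and cancel. So B^2 = 0.
Answer: null-rotation, certificate B^2 = 0. Note: conjugating B changes its blade decomposition but never the scalar B^2 = 0, whose sign settles the classification.


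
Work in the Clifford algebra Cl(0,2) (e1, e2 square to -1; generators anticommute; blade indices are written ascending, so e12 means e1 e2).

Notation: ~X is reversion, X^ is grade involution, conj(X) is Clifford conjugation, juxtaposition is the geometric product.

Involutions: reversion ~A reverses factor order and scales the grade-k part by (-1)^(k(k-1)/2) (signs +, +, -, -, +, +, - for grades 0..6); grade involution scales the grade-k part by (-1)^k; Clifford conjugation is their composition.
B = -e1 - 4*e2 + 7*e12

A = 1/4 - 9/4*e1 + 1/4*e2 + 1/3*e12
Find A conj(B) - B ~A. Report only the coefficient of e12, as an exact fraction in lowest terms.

first term: 43/12 - 17/6*e1 - 173/12*e2 - 11*e12
second term: 13/12 - 2/3*e1 - 205/12*e2 - 15/2*e12
Answer: -7/2


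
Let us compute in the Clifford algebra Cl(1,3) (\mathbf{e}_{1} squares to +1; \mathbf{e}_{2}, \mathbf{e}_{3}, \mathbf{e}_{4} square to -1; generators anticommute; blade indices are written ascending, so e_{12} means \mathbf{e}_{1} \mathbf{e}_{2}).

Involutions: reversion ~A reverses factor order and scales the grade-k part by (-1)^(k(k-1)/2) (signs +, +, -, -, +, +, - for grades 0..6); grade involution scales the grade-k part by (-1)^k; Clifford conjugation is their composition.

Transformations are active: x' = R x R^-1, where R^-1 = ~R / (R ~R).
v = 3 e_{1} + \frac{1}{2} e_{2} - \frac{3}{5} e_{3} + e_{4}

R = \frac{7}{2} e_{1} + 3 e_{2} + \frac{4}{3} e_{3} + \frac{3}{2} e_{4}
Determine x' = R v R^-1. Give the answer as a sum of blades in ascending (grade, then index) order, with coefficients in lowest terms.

~R = \frac{7}{2} e_{1} + 3 e_{2} + \frac{4}{3} e_{3} + \frac{3}{2} e_{4}, and R ~R = -\frac{7}{9}, so R^-1 = ~R / (-\frac{7}{9}).
R v = \frac{83}{10} - \frac{29}{4} e_{12} - \frac{61}{10} e_{13} - e_{14} - \frac{37}{15} e_{23} + \frac{9}{4} e_{24} + \frac{67}{30} e_{34}
Answer: -\frac{777}{10} e_{1} - \frac{4517}{70} e_{2} - \frac{195}{7} e_{3} - \frac{2311}{70} e_{4}


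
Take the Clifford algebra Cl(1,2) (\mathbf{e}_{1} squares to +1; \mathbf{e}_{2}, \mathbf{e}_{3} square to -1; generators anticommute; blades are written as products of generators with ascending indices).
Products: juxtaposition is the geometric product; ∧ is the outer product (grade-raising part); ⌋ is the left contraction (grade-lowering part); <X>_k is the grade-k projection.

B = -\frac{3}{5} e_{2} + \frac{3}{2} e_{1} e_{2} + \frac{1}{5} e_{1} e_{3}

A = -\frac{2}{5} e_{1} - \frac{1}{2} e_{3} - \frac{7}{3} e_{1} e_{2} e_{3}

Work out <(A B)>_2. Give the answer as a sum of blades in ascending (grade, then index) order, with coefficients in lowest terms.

step 1: -\frac{1}{10} e_{1} - \frac{2}{15} e_{2} - \frac{179}{50} e_{3} + \frac{6}{25} e_{1} e_{2} + \frac{7}{5} e_{1} e_{3} - \frac{3}{10} e_{2} e_{3} - \frac{3}{4} e_{1} e_{2} e_{3}
step 2: \frac{6}{25} e_{1} e_{2} + \frac{7}{5} e_{1} e_{3} - \frac{3}{10} e_{2} e_{3}
Answer: \frac{6}{25} e_{1} e_{2} + \frac{7}{5} e_{1} e_{3} - \frac{3}{10} e_{2} e_{3}


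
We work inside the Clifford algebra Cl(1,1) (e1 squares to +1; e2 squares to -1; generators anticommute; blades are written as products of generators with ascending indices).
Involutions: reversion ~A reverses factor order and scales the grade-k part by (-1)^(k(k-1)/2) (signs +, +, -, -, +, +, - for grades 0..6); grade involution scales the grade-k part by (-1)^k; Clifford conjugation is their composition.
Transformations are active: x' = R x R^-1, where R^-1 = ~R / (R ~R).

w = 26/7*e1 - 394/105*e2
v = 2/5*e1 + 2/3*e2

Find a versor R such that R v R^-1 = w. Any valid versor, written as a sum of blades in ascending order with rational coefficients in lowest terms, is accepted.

Construction: equal norms (both -64/225) license R = v + w = 144/35*e1 - 108/35*e2 — nothing changes along that direction, while (v - w)/2 changes sign, so v maps onto w.
Answer: 144/35*e1 - 108/35*e2


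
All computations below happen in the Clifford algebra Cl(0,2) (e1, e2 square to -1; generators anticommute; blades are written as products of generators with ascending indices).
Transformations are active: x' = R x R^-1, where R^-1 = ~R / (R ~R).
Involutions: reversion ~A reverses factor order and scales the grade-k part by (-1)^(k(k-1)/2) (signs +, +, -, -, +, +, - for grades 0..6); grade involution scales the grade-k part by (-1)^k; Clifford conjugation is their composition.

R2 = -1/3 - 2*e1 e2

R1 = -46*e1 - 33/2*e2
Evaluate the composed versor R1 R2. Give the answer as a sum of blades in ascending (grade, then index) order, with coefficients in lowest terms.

Distribute over the terms of R1 (each basis-blade product reordered to ascending indices, repeated generators contracted through their squares):
(-46*e1) R2 = 46/3*e1 - 92*e2
(-33/2*e2) R2 = 33*e1 + 11/2*e2
Summing the partial products and collecting blades:
Answer: 145/3*e1 - 173/2*e2


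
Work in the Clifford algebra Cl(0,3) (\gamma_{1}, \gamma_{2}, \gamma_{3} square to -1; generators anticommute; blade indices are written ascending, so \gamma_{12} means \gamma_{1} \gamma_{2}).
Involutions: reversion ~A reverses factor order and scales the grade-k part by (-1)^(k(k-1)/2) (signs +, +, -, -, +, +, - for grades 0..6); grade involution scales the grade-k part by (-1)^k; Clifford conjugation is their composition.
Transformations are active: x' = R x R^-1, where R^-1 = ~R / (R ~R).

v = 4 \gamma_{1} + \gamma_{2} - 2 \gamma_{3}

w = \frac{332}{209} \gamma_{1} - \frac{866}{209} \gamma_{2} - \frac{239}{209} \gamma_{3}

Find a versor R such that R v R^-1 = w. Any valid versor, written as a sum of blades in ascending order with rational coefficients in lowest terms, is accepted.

Reasoning: v^2 = w^2 = -21 since conjugation preserves the quadratic form; R = v + w = \frac{1168}{209} \gamma_{1} - \frac{657}{209} \gamma_{2} - \frac{657}{209} \gamma_{3} is then valid when invertible, keeping its own part and reversing (v - w)/2.
Answer: \frac{1168}{209} \gamma_{1} - \frac{657}{209} \gamma_{2} - \frac{657}{209} \gamma_{3}


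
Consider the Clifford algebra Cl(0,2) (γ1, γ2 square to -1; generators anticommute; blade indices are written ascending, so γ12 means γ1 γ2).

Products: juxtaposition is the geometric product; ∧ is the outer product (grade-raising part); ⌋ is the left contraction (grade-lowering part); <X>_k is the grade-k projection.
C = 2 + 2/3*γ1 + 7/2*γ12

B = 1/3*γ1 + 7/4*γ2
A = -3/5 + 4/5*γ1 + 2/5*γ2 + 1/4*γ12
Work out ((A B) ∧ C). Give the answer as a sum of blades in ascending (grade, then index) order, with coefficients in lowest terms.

step 1: -29/30 - 51/80*γ1 - 29/30*γ2 + 19/15*γ12
step 2: -29/15 - 691/360*γ1 - 29/15*γ2 - 37/180*γ12
Answer: -29/15 - 691/360*γ1 - 29/15*γ2 - 37/180*γ12


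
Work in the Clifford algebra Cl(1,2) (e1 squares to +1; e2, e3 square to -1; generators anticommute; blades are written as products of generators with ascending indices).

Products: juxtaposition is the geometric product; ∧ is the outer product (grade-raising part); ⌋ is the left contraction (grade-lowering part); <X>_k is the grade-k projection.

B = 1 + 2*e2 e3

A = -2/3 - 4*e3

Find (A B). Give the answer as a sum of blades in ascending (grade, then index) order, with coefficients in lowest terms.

step 1: -2/3 - 8*e2 - 4*e3 - 4/3*e2 e3
Answer: -2/3 - 8*e2 - 4*e3 - 4/3*e2 e3


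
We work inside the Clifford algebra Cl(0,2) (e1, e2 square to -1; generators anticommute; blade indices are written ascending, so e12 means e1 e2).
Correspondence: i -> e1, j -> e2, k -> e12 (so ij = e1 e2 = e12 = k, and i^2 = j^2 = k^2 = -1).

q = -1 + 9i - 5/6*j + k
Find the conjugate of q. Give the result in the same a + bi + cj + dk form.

In blades: q = -1 + 9*e1 - 5/6*e2 + e12.
Conjugation here is Clifford conjugation: the scalar is fixed and the grade-1 and grade-2 blades all flip sign, giving -1 - 9*e1 + 5/6*e2 - e12; translating back:
Answer: -1 - 9i + 5/6*j - k


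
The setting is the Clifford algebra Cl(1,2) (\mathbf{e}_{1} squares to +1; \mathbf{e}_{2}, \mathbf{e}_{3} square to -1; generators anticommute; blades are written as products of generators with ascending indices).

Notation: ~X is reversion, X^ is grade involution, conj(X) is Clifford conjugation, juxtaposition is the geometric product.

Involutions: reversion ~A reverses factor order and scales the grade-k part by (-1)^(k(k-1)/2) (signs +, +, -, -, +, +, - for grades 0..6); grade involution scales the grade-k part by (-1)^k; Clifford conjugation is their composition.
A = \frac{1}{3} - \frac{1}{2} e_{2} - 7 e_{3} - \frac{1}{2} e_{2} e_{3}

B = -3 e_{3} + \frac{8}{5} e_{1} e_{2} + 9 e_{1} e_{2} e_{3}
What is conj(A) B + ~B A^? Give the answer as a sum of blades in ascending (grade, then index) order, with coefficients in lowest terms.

first term: 21 - \frac{37}{10} e_{1} + \frac{3}{2} e_{2} - e_{3} - \frac{937}{15} e_{1} e_{2} + \frac{53}{10} e_{1} e_{3} - \frac{3}{2} e_{2} e_{3} + \frac{71}{5} e_{1} e_{2} e_{3}
second term: 21 - \frac{37}{10} e_{1} + \frac{3}{2} e_{2} - e_{3} + \frac{937}{15} e_{1} e_{2} - \frac{53}{10} e_{1} e_{3} + \frac{3}{2} e_{2} e_{3} - \frac{71}{5} e_{1} e_{2} e_{3}
Answer: 42 - \frac{37}{5} e_{1} + 3 e_{2} - 2 e_{3}
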